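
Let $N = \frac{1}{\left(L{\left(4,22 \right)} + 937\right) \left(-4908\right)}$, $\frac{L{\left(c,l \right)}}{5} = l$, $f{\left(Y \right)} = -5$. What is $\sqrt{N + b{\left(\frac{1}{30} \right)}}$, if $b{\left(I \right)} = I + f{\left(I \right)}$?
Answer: $\frac{i \sqrt{91076222640595}}{4282230} \approx 2.2286 i$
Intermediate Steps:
$L{\left(c,l \right)} = 5 l$
$N = - \frac{1}{5138676}$ ($N = \frac{1}{\left(5 \cdot 22 + 937\right) \left(-4908\right)} = \frac{1}{110 + 937} \left(- \frac{1}{4908}\right) = \frac{1}{1047} \left(- \frac{1}{4908}\right) = - \frac{1}{5138676} \approx -1.946 \cdot 10^{-7}$)
$b{\left(I \right)} = -5 + I$ ($b{\left(I \right)} = I - 5 = -5 + I$)
$\sqrt{N + b{\left(\frac{1}{30} \right)}} = \sqrt{- \frac{1}{5138676} - \left(5 - \frac{1}{30}\right)} = \sqrt{- \frac{1}{5138676} + \left(-5 + \frac{1}{30}\right)} = \sqrt{- \frac{1}{5138676} - \frac{149}{30}} = \sqrt{- \frac{127610459}{25693380}} = \frac{i \sqrt{91076222640595}}{4282230}$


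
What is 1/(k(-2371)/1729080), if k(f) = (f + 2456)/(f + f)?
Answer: -1639859472/17 ≈ -9.6462e+7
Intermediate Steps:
k(f) = (2456 + f)/(2*f) (k(f) = (2456 + f)/((2*f)) = (2456 + f)*(1/(2*f)) = (2456 + f)/(2*f))
1/(k(-2371)/1729080) = 1/(((½)*(2456 - 2371)/(-2371))/1729080) = 1/(((½)*(-1/2371)*85)*(1/1729080)) = 1/(-85/4742*1/1729080) = 1/(-17/1639859472) = -1639859472/17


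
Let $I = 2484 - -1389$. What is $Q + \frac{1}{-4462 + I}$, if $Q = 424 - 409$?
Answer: $\frac{8834}{589} \approx 14.998$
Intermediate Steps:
$I = 3873$ ($I = 2484 + 1389 = 3873$)
$Q = 15$
$Q + \frac{1}{-4462 + I} = 15 + \frac{1}{-4462 + 3873} = 15 + \frac{1}{-589} = 15 - \frac{1}{589} = \frac{8834}{589}$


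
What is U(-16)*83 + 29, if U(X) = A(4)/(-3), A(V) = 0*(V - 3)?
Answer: 29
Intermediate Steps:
A(V) = 0 (A(V) = 0*(-3 + V) = 0)
U(X) = 0 (U(X) = 0/(-3) = 0*(-1/3) = 0)
U(-16)*83 + 29 = 0*83 + 29 = 0 + 29 = 29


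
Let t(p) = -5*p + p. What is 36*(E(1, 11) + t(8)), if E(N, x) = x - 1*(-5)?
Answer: -576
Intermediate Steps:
t(p) = -4*p
E(N, x) = 5 + x (E(N, x) = x + 5 = 5 + x)
36*(E(1, 11) + t(8)) = 36*((5 + 11) - 4*8) = 36*(16 - 32) = 36*(-16) = -576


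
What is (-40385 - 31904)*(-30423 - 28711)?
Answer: 4274737726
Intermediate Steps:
(-40385 - 31904)*(-30423 - 28711) = -72289*(-59134) = 4274737726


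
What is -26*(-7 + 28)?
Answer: -546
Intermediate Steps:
-26*(-7 + 28) = -26*21 = -546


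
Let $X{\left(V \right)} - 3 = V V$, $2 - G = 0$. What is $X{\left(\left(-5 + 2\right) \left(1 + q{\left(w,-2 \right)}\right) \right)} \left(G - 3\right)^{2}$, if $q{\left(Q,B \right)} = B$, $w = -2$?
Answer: $12$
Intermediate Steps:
$G = 2$ ($G = 2 - 0 = 2 + 0 = 2$)
$X{\left(V \right)} = 3 + V^{2}$ ($X{\left(V \right)} = 3 + V V = 3 + V^{2}$)
$X{\left(\left(-5 + 2\right) \left(1 + q{\left(w,-2 \right)}\right) \right)} \left(G - 3\right)^{2} = \left(3 + \left(\left(-5 + 2\right) \left(1 - 2\right)\right)^{2}\right) \left(2 - 3\right)^{2} = \left(3 + \left(\left(-3\right) \left(-1\right)\right)^{2}\right) \left(-1\right)^{2} = \left(3 + 3^{2}\right) 1 = \left(3 + 9\right) 1 = 12 \cdot 1 = 12$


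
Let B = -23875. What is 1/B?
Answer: -1/23875 ≈ -4.1885e-5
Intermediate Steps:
1/B = 1/(-23875) = -1/23875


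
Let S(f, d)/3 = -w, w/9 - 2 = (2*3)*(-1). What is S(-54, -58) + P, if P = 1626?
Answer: 1734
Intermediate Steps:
w = -36 (w = 18 + 9*((2*3)*(-1)) = 18 + 9*(6*(-1)) = 18 + 9*(-6) = 18 - 54 = -36)
S(f, d) = 108 (S(f, d) = 3*(-1*(-36)) = 3*36 = 108)
S(-54, -58) + P = 108 + 1626 = 1734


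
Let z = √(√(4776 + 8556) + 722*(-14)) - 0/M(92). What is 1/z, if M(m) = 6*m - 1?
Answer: -I*√2/(2*√(5054 - √3333)) ≈ -0.010004*I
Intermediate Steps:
M(m) = -1 + 6*m
z = √(-10108 + 2*√3333) (z = √(√(4776 + 8556) + 722*(-14)) - 0/(-1 + 6*92) = √(√13332 - 10108) - 0/(-1 + 552) = √(2*√3333 - 10108) - 0/551 = √(-10108 + 2*√3333) - 0/551 = √(-10108 + 2*√3333) - 1*0 = √(-10108 + 2*√3333) + 0 = √(-10108 + 2*√3333) ≈ 99.963*I)
1/z = 1/(√(-10108 + 2*√3333)) = (-10108 + 2*√3333)^(-½)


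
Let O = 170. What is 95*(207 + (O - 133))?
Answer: 23180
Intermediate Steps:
95*(207 + (O - 133)) = 95*(207 + (170 - 133)) = 95*(207 + 37) = 95*244 = 23180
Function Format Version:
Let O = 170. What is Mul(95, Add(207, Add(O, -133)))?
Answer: 23180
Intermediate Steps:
Mul(95, Add(207, Add(O, -133))) = Mul(95, Add(207, Add(170, -133))) = Mul(95, Add(207, 37)) = Mul(95, 244) = 23180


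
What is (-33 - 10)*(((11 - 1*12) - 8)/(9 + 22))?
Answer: 387/31 ≈ 12.484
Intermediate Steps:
(-33 - 10)*(((11 - 1*12) - 8)/(9 + 22)) = -43*((11 - 12) - 8)/31 = -43*(-1 - 8)/31 = -(-387)/31 = -43*(-9/31) = 387/31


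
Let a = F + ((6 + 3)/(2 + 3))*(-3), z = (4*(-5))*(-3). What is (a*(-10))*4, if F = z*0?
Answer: 216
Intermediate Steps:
z = 60 (z = -20*(-3) = 60)
F = 0 (F = 60*0 = 0)
a = -27/5 (a = 0 + ((6 + 3)/(2 + 3))*(-3) = 0 + (9/5)*(-3) = 0 - 27/5 = -27/5 ≈ -5.4000)
(a*(-10))*4 = -27/5*(-10)*4 = 54*4 = 216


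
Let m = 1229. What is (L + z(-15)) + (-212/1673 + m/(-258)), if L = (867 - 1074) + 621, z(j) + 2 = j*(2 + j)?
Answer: 259891025/431634 ≈ 602.11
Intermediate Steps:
z(j) = -2 + j*(2 + j)
L = 414 (L = -207 + 621 = 414)
(L + z(-15)) + (-212/1673 + m/(-258)) = (414 + (-2 + (-15)² + 2*(-15))) + (-212/1673 + 1229/(-258)) = (414 + (-2 + 225 - 30)) + (-212*1/1673 + 1229*(-1/258)) = (414 + 193) + (-212/1673 - 1229/258) = 607 - 2110813/431634 = 259891025/431634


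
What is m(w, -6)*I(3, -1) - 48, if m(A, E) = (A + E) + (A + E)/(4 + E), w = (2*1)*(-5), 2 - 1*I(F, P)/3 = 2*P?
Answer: -144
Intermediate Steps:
I(F, P) = 6 - 6*P
w = -10 (w = 2*(-5) = -10)
m(A, E) = A + E + (A + E)/(4 + E) (m(A, E) = (A + E) + (A + E)/(4 + E) = A + E + (A + E)/(4 + E))
m(w, -6)*I(3, -1) - 48 = (((-6)² + 5*(-10) + 5*(-6) - 10*(-6))/(4 - 6))*(6 - 6*(-1)) - 48 = ((36 - 50 - 30 + 60)/(-2))*(6 + 6) - 48 = -½*16*12 - 48 = -8*12 - 48 = -96 - 48 = -144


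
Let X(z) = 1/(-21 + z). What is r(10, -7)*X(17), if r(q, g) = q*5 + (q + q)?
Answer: -35/2 ≈ -17.500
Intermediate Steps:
r(q, g) = 7*q (r(q, g) = 5*q + 2*q = 7*q)
r(10, -7)*X(17) = (7*10)/(-21 + 17) = 70/(-4) = 70*(-¼) = -35/2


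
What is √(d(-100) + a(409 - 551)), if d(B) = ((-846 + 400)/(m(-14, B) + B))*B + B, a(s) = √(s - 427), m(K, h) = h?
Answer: √(-323 + I*√569) ≈ 0.66318 + 17.984*I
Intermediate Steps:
a(s) = √(-427 + s)
d(B) = -223 + B (d(B) = ((-846 + 400)/(B + B))*B + B = (-446*1/(2*B))*B + B = (-223/B)*B + B = -223 + B)
√(d(-100) + a(409 - 551)) = √((-223 - 100) + √(-427 + (409 - 551))) = √(-323 + √(-427 - 142)) = √(-323 + √(-569)) = √(-323 + I*√569)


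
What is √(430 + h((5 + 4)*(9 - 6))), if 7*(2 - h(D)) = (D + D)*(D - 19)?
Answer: 36*√14/7 ≈ 19.243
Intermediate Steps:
h(D) = 2 - 2*D*(-19 + D)/7 (h(D) = 2 - (D + D)*(D - 19)/7 = 2 - 2*D*(-19 + D)/7)
√(430 + h((5 + 4)*(9 - 6))) = √(430 + (2 - 2*(5 + 4)²*(9 - 6)²/7 + 38*((5 + 4)*(9 - 6))/7)) = √(430 + (2 - 2*(9*3)²/7 + 38*(9*3)/7)) = √(430 + (2 - 2/7*27² + (38/7)*27)) = √(430 + (2 - 2/7*729 + 1026/7)) = √(430 + (2 - 1458/7 + 1026/7)) = √(430 - 418/7) = √(2592/7) = 36*√14/7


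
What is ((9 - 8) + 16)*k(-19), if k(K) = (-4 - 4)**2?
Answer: 1088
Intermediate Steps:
k(K) = 64 (k(K) = (-8)**2 = 64)
((9 - 8) + 16)*k(-19) = ((9 - 8) + 16)*64 = (1 + 16)*64 = 17*64 = 1088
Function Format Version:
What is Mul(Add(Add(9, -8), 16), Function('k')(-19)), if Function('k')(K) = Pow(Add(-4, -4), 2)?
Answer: 1088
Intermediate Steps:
Function('k')(K) = 64 (Function('k')(K) = Pow(-8, 2) = 64)
Mul(Add(Add(9, -8), 16), Function('k')(-19)) = Mul(Add(Add(9, -8), 16), 64) = Mul(Add(1, 16), 64) = Mul(17, 64) = 1088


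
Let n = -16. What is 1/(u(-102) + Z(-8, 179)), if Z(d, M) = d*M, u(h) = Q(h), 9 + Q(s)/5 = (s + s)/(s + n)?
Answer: -59/86633 ≈ -0.00068103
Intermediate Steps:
Q(s) = -45 + 10*s/(-16 + s) (Q(s) = -45 + 5*((s + s)/(s - 16)) = -45 + 5*((2*s)/(-16 + s)) = -45 + 5*(2*s/(-16 + s)) = -45 + 10*s/(-16 + s))
u(h) = 5*(144 - 7*h)/(-16 + h)
Z(d, M) = M*d
1/(u(-102) + Z(-8, 179)) = 1/(5*(144 - 7*(-102))/(-16 - 102) + 179*(-8)) = 1/(5*(144 + 714)/(-118) - 1432) = 1/(5*(-1/118)*858 - 1432) = 1/(-2145/59 - 1432) = 1/(-86633/59) = -59/86633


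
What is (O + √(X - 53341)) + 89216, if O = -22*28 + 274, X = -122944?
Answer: 88874 + I*√176285 ≈ 88874.0 + 419.86*I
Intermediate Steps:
O = -342 (O = -616 + 274 = -342)
(O + √(X - 53341)) + 89216 = (-342 + √(-122944 - 53341)) + 89216 = (-342 + √(-176285)) + 89216 = (-342 + I*√176285) + 89216 = 88874 + I*√176285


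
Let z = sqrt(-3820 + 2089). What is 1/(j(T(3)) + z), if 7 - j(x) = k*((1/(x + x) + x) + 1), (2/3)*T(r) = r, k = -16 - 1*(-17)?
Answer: 450/561469 - 324*I*sqrt(1731)/561469 ≈ 0.00080147 - 0.024009*I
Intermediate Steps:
k = 1 (k = -16 + 17 = 1)
T(r) = 3*r/2
j(x) = 6 - x - 1/(2*x) (j(x) = 7 - ((1/(x + x) + x) + 1) = 7 - ((1/(2*x) + x) + 1) = 7 - ((x + 1/(2*x)) + 1) = 7 - (1 + x + 1/(2*x)) = 7 + (-1 - x - 1/(2*x)) = 6 - x - 1/(2*x))
z = I*sqrt(1731) (z = sqrt(-1731) = I*sqrt(1731) ≈ 41.605*I)
1/(j(T(3)) + z) = 1/((6 - 3*3/2 - 1/(2*((3/2)*3))) + I*sqrt(1731)) = 1/((6 - 1*9/2 - 1/(2*9/2)) + I*sqrt(1731)) = 1/((6 - 9/2 - 1/2*2/9) + I*sqrt(1731)) = 1/((6 - 9/2 - 1/9) + I*sqrt(1731)) = 1/(25/18 + I*sqrt(1731))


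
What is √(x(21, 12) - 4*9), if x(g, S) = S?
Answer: 2*I*√6 ≈ 4.899*I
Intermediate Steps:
√(x(21, 12) - 4*9) = √(12 - 4*9) = √(12 - 36) = √(-24) = 2*I*√6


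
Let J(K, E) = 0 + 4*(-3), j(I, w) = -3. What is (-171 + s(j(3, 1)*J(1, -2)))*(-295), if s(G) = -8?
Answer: 52805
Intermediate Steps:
J(K, E) = -12 (J(K, E) = 0 - 12 = -12)
(-171 + s(j(3, 1)*J(1, -2)))*(-295) = (-171 - 8)*(-295) = -179*(-295) = 52805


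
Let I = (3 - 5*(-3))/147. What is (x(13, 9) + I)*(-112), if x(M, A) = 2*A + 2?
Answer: -15776/7 ≈ -2253.7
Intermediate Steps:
x(M, A) = 2 + 2*A
I = 6/49 (I = (3 + 15)*(1/147) = 18*(1/147) = 6/49 ≈ 0.12245)
(x(13, 9) + I)*(-112) = ((2 + 2*9) + 6/49)*(-112) = ((2 + 18) + 6/49)*(-112) = (20 + 6/49)*(-112) = (986/49)*(-112) = -15776/7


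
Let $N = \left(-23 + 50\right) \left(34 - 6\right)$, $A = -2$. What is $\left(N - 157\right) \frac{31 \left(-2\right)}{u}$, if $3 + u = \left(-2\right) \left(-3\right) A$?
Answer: $\frac{37138}{15} \approx 2475.9$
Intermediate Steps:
$u = -15$ ($u = -3 + \left(-2\right) \left(-3\right) \left(-2\right) = -3 + 6 \left(-2\right) = -3 - 12 = -15$)
$N = 756$ ($N = 27 \cdot 28 = 756$)
$\left(N - 157\right) \frac{31 \left(-2\right)}{u} = \left(756 - 157\right) \frac{31 \left(-2\right)}{-15} = 599 \left(\left(-62\right) \left(- \frac{1}{15}\right)\right) = 599 \cdot \frac{62}{15} = \frac{37138}{15}$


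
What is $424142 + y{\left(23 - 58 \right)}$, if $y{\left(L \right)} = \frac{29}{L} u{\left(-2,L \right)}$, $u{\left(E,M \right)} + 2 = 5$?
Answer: $\frac{14844883}{35} \approx 4.2414 \cdot 10^{5}$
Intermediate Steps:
$u{\left(E,M \right)} = 3$ ($u{\left(E,M \right)} = -2 + 5 = 3$)
$y{\left(L \right)} = \frac{87}{L}$ ($y{\left(L \right)} = \frac{29}{L} 3 = \frac{87}{L}$)
$424142 + y{\left(23 - 58 \right)} = 424142 + \frac{87}{23 - 58} = 424142 + \frac{87}{-35} = 424142 + 87 \left(- \frac{1}{35}\right) = 424142 - \frac{87}{35} = \frac{14844883}{35}$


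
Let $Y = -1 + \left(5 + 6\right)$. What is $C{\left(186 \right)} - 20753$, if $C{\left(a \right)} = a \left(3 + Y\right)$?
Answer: $-18335$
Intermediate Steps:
$Y = 10$ ($Y = -1 + 11 = 10$)
$C{\left(a \right)} = 13 a$ ($C{\left(a \right)} = a \left(3 + 10\right) = a 13 = 13 a$)
$C{\left(186 \right)} - 20753 = 13 \cdot 186 - 20753 = 2418 - 20753 = -18335$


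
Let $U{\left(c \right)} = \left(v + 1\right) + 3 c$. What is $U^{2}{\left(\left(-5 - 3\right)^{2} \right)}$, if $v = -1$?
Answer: $36864$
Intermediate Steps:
$U{\left(c \right)} = 3 c$ ($U{\left(c \right)} = \left(-1 + 1\right) + 3 c = 0 + 3 c = 3 c$)
$U^{2}{\left(\left(-5 - 3\right)^{2} \right)} = \left(3 \left(-5 - 3\right)^{2}\right)^{2} = \left(3 \left(-8\right)^{2}\right)^{2} = \left(3 \cdot 64\right)^{2} = 192^{2} = 36864$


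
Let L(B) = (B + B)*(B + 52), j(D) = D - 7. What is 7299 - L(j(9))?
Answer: 7083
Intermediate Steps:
j(D) = -7 + D
L(B) = 2*B*(52 + B) (L(B) = (2*B)*(52 + B) = 2*B*(52 + B))
7299 - L(j(9)) = 7299 - 2*(-7 + 9)*(52 + (-7 + 9)) = 7299 - 2*2*(52 + 2) = 7299 - 2*2*54 = 7299 - 1*216 = 7299 - 216 = 7083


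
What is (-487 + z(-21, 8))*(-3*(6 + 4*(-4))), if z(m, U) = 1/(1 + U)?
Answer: -43820/3 ≈ -14607.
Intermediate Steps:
(-487 + z(-21, 8))*(-3*(6 + 4*(-4))) = (-487 + 1/(1 + 8))*(-3*(6 + 4*(-4))) = (-487 + 1/9)*(-3*(6 - 16)) = (-487 + ⅑)*(-3*(-10)) = -4382/9*30 = -43820/3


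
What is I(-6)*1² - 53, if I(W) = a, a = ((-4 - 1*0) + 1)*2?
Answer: -59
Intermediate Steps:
a = -6 (a = ((-4 + 0) + 1)*2 = (-4 + 1)*2 = -3*2 = -6)
I(W) = -6
I(-6)*1² - 53 = -6*1² - 53 = -6*1 - 53 = -6 - 53 = -59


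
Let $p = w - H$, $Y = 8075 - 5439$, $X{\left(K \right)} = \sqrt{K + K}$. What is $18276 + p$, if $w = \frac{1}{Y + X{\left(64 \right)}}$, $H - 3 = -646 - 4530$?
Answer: $\frac{40733070967}{1737092} - \frac{\sqrt{2}}{868546} \approx 23449.0$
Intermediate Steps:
$H = -5173$ ($H = 3 - 5176 = -5173$)
$X{\left(K \right)} = \sqrt{2} \sqrt{K}$ ($X{\left(K \right)} = \sqrt{2 K} = \sqrt{2} \sqrt{K}$)
$Y = 2636$ ($Y = 8075 - 5439 = 2636$)
$w = \frac{1}{2636 + 8 \sqrt{2}}$ ($w = \frac{1}{2636 + \sqrt{2} \sqrt{64}} = \frac{1}{2636 + \sqrt{2} \cdot 8} = \frac{1}{2636 + 8 \sqrt{2}} \approx 0.00037774$)
$p = \frac{8985977575}{1737092} - \frac{\sqrt{2}}{868546}$ ($p = \left(\frac{659}{1737092} - \frac{\sqrt{2}}{868546}\right) - -5173 = \left(\frac{659}{1737092} - \frac{\sqrt{2}}{868546}\right) + 5173 = \frac{8985977575}{1737092} - \frac{\sqrt{2}}{868546} \approx 5173.0$)
$18276 + p = 18276 + \left(\frac{8985977575}{1737092} - \frac{\sqrt{2}}{868546}\right) = \frac{40733070967}{1737092} - \frac{\sqrt{2}}{868546}$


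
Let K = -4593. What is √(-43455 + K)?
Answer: 4*I*√3003 ≈ 219.2*I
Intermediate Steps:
√(-43455 + K) = √(-43455 - 4593) = √(-48048) = 4*I*√3003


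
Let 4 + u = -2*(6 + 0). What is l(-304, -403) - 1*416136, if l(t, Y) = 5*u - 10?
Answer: -416226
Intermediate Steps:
u = -16 (u = -4 - 2*(6 + 0) = -4 - 2*6 = -4 - 12 = -16)
l(t, Y) = -90 (l(t, Y) = 5*(-16) - 10 = -80 - 10 = -90)
l(-304, -403) - 1*416136 = -90 - 1*416136 = -90 - 416136 = -416226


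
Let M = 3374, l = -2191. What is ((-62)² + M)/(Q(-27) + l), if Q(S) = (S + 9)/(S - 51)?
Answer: -46917/14240 ≈ -3.2947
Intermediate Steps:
Q(S) = (9 + S)/(-51 + S)
((-62)² + M)/(Q(-27) + l) = ((-62)² + 3374)/((9 - 27)/(-51 - 27) - 2191) = (3844 + 3374)/(-18/(-78) - 2191) = 7218/(-1/78*(-18) - 2191) = 7218/(3/13 - 2191) = 7218/(-28480/13) = 7218*(-13/28480) = -46917/14240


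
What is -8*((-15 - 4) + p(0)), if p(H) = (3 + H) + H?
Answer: 128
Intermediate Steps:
p(H) = 3 + 2*H
-8*((-15 - 4) + p(0)) = -8*((-15 - 4) + (3 + 2*0)) = -8*(-19 + (3 + 0)) = -8*(-19 + 3) = -8*(-16) = 128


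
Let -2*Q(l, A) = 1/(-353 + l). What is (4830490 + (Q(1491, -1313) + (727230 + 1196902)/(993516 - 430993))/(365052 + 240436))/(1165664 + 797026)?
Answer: 3744633081835870735669/1521492416582965906560 ≈ 2.4612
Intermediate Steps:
Q(l, A) = -1/(2*(-353 + l))
(4830490 + (Q(1491, -1313) + (727230 + 1196902)/(993516 - 430993))/(365052 + 240436))/(1165664 + 797026) = (4830490 + (-1/(-706 + 2*1491) + (727230 + 1196902)/(993516 - 430993))/(365052 + 240436))/(1165664 + 797026) = (4830490 + (-1/(-706 + 2982) + 1924132/562523)/605488)/1962690 = (4830490 + (-1/2276 + 1924132*(1/562523))*(1/605488))*(1/1962690) = (4830490 + (-1*1/2276 + 1924132/562523)*(1/605488))*(1/1962690) = (4830490 + (-1/2276 + 1924132/562523)*(1/605488))*(1/1962690) = (4830490 + (4378761909/1280302348)*(1/605488))*(1/1962690) = (4830490 + 4378761909/775207708085824)*(1/1962690) = (3744633081835870735669/775207708085824)*(1/1962690) = 3744633081835870735669/1521492416582965906560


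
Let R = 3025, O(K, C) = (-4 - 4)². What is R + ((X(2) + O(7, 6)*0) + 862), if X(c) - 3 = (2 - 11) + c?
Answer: 3883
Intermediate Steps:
O(K, C) = 64 (O(K, C) = (-8)² = 64)
X(c) = -6 + c (X(c) = 3 + ((2 - 11) + c) = 3 + (-9 + c) = -6 + c)
R + ((X(2) + O(7, 6)*0) + 862) = 3025 + (((-6 + 2) + 64*0) + 862) = 3025 + ((-4 + 0) + 862) = 3025 + (-4 + 862) = 3025 + 858 = 3883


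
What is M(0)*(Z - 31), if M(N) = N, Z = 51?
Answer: 0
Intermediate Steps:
M(0)*(Z - 31) = 0*(51 - 31) = 0*20 = 0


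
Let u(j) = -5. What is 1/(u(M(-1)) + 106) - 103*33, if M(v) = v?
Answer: -343298/101 ≈ -3399.0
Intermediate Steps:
1/(u(M(-1)) + 106) - 103*33 = 1/(-5 + 106) - 103*33 = 1/101 - 3399 = -343298/101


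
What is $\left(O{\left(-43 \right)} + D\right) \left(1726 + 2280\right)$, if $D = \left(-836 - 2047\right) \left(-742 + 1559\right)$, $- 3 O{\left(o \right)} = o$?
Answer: $- \frac{28307157140}{3} \approx -9.4357 \cdot 10^{9}$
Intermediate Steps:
$O{\left(o \right)} = - \frac{o}{3}$
$D = -2355411$ ($D = \left(-2883\right) 817 = -2355411$)
$\left(O{\left(-43 \right)} + D\right) \left(1726 + 2280\right) = \left(\left(- \frac{1}{3}\right) \left(-43\right) - 2355411\right) \left(1726 + 2280\right) = \left(\frac{43}{3} - 2355411\right) 4006 = \left(- \frac{7066190}{3}\right) 4006 = - \frac{28307157140}{3}$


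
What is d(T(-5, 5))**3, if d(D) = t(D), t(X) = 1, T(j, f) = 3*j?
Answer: 1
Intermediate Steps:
d(D) = 1
d(T(-5, 5))**3 = 1**3 = 1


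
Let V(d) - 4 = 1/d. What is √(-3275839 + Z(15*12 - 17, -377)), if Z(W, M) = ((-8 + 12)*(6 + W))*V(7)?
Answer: I*√160378883/7 ≈ 1809.2*I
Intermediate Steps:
V(d) = 4 + 1/d
Z(W, M) = 696/7 + 116*W/7 (Z(W, M) = ((-8 + 12)*(6 + W))*(4 + 1/7) = (4*(6 + W))*(4 + ⅐) = (24 + 4*W)*(29/7) = 696/7 + 116*W/7)
√(-3275839 + Z(15*12 - 17, -377)) = √(-3275839 + (696/7 + 116*(15*12 - 17)/7)) = √(-3275839 + (696/7 + 116*(180 - 17)/7)) = √(-3275839 + (696/7 + (116/7)*163)) = √(-3275839 + (696/7 + 18908/7)) = √(-3275839 + 19604/7) = √(-22911269/7) = I*√160378883/7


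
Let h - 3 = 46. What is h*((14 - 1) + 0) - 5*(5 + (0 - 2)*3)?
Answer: 642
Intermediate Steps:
h = 49 (h = 3 + 46 = 49)
h*((14 - 1) + 0) - 5*(5 + (0 - 2)*3) = 49*((14 - 1) + 0) - 5*(5 + (0 - 2)*3) = 49*(13 + 0) - 5*(5 - 2*3) = 49*13 - 5*(5 - 6) = 637 - 5*(-1) = 637 + 5 = 642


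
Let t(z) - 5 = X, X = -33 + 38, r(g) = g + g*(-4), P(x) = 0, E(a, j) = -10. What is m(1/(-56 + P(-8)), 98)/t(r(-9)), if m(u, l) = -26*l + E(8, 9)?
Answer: -1279/5 ≈ -255.80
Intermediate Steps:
r(g) = -3*g (r(g) = g - 4*g = -3*g)
X = 5
t(z) = 10 (t(z) = 5 + 5 = 10)
m(u, l) = -10 - 26*l (m(u, l) = -26*l - 10 = -10 - 26*l)
m(1/(-56 + P(-8)), 98)/t(r(-9)) = (-10 - 26*98)/10 = (-10 - 2548)*(1/10) = -2558*1/10 = -1279/5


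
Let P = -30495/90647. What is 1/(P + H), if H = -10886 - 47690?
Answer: -90647/5309769167 ≈ -1.7072e-5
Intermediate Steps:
H = -58576
P = -30495/90647 (P = -30495*1/90647 = -30495/90647 ≈ -0.33641)
1/(P + H) = 1/(-30495/90647 - 58576) = 1/(-5309769167/90647) = -90647/5309769167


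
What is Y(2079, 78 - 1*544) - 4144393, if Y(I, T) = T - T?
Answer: -4144393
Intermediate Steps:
Y(I, T) = 0
Y(2079, 78 - 1*544) - 4144393 = 0 - 4144393 = -4144393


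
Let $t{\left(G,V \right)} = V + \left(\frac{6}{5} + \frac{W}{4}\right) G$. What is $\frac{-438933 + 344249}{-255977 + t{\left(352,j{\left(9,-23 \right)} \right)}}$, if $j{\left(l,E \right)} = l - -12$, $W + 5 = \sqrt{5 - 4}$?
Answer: $\frac{118355}{319857} \approx 0.37002$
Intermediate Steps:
$W = -4$ ($W = -5 + \sqrt{5 - 4} = -5 + \sqrt{1} = -5 + 1 = -4$)
$j{\left(l,E \right)} = 12 + l$ ($j{\left(l,E \right)} = l + 12 = 12 + l$)
$t{\left(G,V \right)} = V + \frac{G}{5}$ ($t{\left(G,V \right)} = V + \left(\frac{6}{5} - \frac{4}{4}\right) G = V + \left(6 \cdot \frac{1}{5} - 1\right) G = V + \left(\frac{6}{5} - 1\right) G = V + \frac{G}{5}$)
$\frac{-438933 + 344249}{-255977 + t{\left(352,j{\left(9,-23 \right)} \right)}} = \frac{-438933 + 344249}{-255977 + \left(\left(12 + 9\right) + \frac{1}{5} \cdot 352\right)} = - \frac{94684}{-255977 + \left(21 + \frac{352}{5}\right)} = - \frac{94684}{-255977 + \frac{457}{5}} = - \frac{94684}{- \frac{1279428}{5}} = \left(-94684\right) \left(- \frac{5}{1279428}\right) = \frac{118355}{319857}$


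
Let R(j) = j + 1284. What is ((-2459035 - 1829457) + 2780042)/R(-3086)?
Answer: 754225/901 ≈ 837.10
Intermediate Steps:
R(j) = 1284 + j
((-2459035 - 1829457) + 2780042)/R(-3086) = ((-2459035 - 1829457) + 2780042)/(1284 - 3086) = (-4288492 + 2780042)/(-1802) = -1508450*(-1/1802) = 754225/901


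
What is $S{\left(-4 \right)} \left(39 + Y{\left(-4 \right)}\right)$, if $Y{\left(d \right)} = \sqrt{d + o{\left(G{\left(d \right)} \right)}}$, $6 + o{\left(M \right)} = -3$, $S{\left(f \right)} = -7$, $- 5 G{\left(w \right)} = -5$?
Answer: $-273 - 7 i \sqrt{13} \approx -273.0 - 25.239 i$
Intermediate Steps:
$G{\left(w \right)} = 1$ ($G{\left(w \right)} = \left(- \frac{1}{5}\right) \left(-5\right) = 1$)
$o{\left(M \right)} = -9$ ($o{\left(M \right)} = -6 - 3 = -9$)
$Y{\left(d \right)} = \sqrt{-9 + d}$ ($Y{\left(d \right)} = \sqrt{d - 9} = \sqrt{-9 + d}$)
$S{\left(-4 \right)} \left(39 + Y{\left(-4 \right)}\right) = - 7 \left(39 + \sqrt{-9 - 4}\right) = - 7 \left(39 + \sqrt{-13}\right) = - 7 \left(39 + i \sqrt{13}\right) = -273 - 7 i \sqrt{13}$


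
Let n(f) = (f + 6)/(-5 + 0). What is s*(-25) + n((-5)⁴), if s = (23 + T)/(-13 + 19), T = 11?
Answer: -4018/15 ≈ -267.87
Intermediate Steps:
s = 17/3 (s = (23 + 11)/(-13 + 19) = 34/6 = 34*(⅙) = 17/3 ≈ 5.6667)
n(f) = -6/5 - f/5 (n(f) = (6 + f)/(-5) = (6 + f)*(-⅕) = -6/5 - f/5)
s*(-25) + n((-5)⁴) = (17/3)*(-25) + (-6/5 - ⅕*(-5)⁴) = -425/3 + (-6/5 - ⅕*625) = -425/3 + (-6/5 - 125) = -425/3 - 631/5 = -4018/15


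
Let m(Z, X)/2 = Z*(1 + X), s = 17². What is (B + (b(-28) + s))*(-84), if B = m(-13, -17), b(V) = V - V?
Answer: -59220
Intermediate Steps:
b(V) = 0
s = 289
m(Z, X) = 2*Z*(1 + X) (m(Z, X) = 2*(Z*(1 + X)) = 2*Z*(1 + X))
B = 416 (B = 2*(-13)*(1 - 17) = 2*(-13)*(-16) = 416)
(B + (b(-28) + s))*(-84) = (416 + (0 + 289))*(-84) = (416 + 289)*(-84) = 705*(-84) = -59220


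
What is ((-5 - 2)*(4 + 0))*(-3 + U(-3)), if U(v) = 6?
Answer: -84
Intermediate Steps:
((-5 - 2)*(4 + 0))*(-3 + U(-3)) = ((-5 - 2)*(4 + 0))*(-3 + 6) = -7*4*3 = -28*3 = -84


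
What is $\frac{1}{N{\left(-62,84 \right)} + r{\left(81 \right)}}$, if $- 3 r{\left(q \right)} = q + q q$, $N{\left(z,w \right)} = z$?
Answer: $- \frac{1}{2276} \approx -0.00043937$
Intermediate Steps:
$r{\left(q \right)} = - \frac{q}{3} - \frac{q^{2}}{3}$ ($r{\left(q \right)} = - \frac{q + q q}{3} = - \frac{q + q^{2}}{3} = - \frac{q}{3} - \frac{q^{2}}{3}$)
$\frac{1}{N{\left(-62,84 \right)} + r{\left(81 \right)}} = \frac{1}{-62 - 27 \left(1 + 81\right)} = \frac{1}{-62 - 27 \cdot 82} = \frac{1}{-62 - 2214} = \frac{1}{-2276} = - \frac{1}{2276}$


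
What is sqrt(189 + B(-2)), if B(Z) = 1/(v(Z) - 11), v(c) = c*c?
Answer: sqrt(9254)/7 ≈ 13.743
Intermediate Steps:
v(c) = c**2
B(Z) = 1/(-11 + Z**2) (B(Z) = 1/(Z**2 - 11) = 1/(-11 + Z**2))
sqrt(189 + B(-2)) = sqrt(189 + 1/(-11 + (-2)**2)) = sqrt(189 + 1/(-11 + 4)) = sqrt(189 + 1/(-7)) = sqrt(189 - 1/7) = sqrt(1322/7) = sqrt(9254)/7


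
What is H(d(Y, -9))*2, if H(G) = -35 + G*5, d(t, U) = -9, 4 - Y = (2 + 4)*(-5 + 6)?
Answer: -160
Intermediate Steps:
Y = -2 (Y = 4 - (2 + 4)*(-5 + 6) = 4 - 6 = -2)
H(G) = -35 + 5*G
H(d(Y, -9))*2 = (-35 + 5*(-9))*2 = (-35 - 45)*2 = -80*2 = -160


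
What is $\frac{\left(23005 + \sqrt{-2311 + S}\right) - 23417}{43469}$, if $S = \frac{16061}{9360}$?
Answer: $- \frac{412}{43469} + \frac{i \sqrt{1404968435}}{33905820} \approx -0.009478 + 0.0011055 i$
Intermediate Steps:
$S = \frac{16061}{9360}$ ($S = 16061 \cdot \frac{1}{9360} = \frac{16061}{9360} \approx 1.7159$)
$\frac{\left(23005 + \sqrt{-2311 + S}\right) - 23417}{43469} = \frac{\left(23005 + \sqrt{-2311 + \frac{16061}{9360}}\right) - 23417}{43469} = \left(\left(23005 + \sqrt{- \frac{21614899}{9360}}\right) - 23417\right) \frac{1}{43469} = \left(\left(23005 + \frac{i \sqrt{1404968435}}{780}\right) - 23417\right) \frac{1}{43469} = \left(-412 + \frac{i \sqrt{1404968435}}{780}\right) \frac{1}{43469} = - \frac{412}{43469} + \frac{i \sqrt{1404968435}}{33905820}$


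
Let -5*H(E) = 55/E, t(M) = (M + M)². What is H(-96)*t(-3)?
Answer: 33/8 ≈ 4.1250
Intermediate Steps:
t(M) = 4*M² (t(M) = (2*M)² = 4*M²)
H(E) = -11/E
H(-96)*t(-3) = (-11/(-96))*(4*(-3)²) = (-11*(-1/96))*(4*9) = (11/96)*36 = 33/8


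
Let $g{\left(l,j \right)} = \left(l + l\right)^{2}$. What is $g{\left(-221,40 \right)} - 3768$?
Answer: $191596$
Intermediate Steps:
$g{\left(l,j \right)} = 4 l^{2}$ ($g{\left(l,j \right)} = \left(2 l\right)^{2} = 4 l^{2}$)
$g{\left(-221,40 \right)} - 3768 = 4 \left(-221\right)^{2} - 3768 = 4 \cdot 48841 - 3768 = 195364 - 3768 = 191596$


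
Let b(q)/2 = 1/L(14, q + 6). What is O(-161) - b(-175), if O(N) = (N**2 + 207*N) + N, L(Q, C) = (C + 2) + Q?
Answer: -1157749/153 ≈ -7567.0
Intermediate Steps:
L(Q, C) = 2 + C + Q (L(Q, C) = (2 + C) + Q = 2 + C + Q)
O(N) = N**2 + 208*N
b(q) = 2/(22 + q) (b(q) = 2/(2 + (q + 6) + 14) = 2/(2 + (6 + q) + 14) = 2/(22 + q))
O(-161) - b(-175) = -161*(208 - 161) - 2/(22 - 175) = -161*47 - 2/(-153) = -7567 - 2*(-1)/153 = -7567 - 1*(-2/153) = -7567 + 2/153 = -1157749/153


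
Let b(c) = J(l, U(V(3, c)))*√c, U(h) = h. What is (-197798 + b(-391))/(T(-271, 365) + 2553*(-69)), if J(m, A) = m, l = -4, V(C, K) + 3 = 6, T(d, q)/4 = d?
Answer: 197798/177241 + 4*I*√391/177241 ≈ 1.116 + 0.00044626*I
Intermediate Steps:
T(d, q) = 4*d
V(C, K) = 3 (V(C, K) = -3 + 6 = 3)
b(c) = -4*√c
(-197798 + b(-391))/(T(-271, 365) + 2553*(-69)) = (-197798 - 4*I*√391)/(4*(-271) + 2553*(-69)) = (-197798 - 4*I*√391)/(-1084 - 176157) = (-197798 - 4*I*√391)/(-177241) = (-197798 - 4*I*√391)*(-1/177241) = 197798/177241 + 4*I*√391/177241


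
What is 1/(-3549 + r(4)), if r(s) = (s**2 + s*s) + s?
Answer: -1/3513 ≈ -0.00028466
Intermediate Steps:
r(s) = s + 2*s**2 (r(s) = (s**2 + s**2) + s = 2*s**2 + s = s + 2*s**2)
1/(-3549 + r(4)) = 1/(-3549 + 4*(1 + 2*4)) = 1/(-3549 + 4*(1 + 8)) = 1/(-3549 + 4*9) = 1/(-3549 + 36) = 1/(-3513) = -1/3513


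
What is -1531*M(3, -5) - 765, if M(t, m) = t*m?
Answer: 22200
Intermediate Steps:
M(t, m) = m*t
-1531*M(3, -5) - 765 = -(-7655)*3 - 765 = -1531*(-15) - 765 = 22965 - 765 = 22200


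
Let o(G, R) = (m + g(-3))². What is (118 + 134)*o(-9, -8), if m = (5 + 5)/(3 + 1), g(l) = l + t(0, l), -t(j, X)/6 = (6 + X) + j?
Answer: 86247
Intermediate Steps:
t(j, X) = -36 - 6*X - 6*j (t(j, X) = -6*((6 + X) + j) = -6*(6 + X + j) = -36 - 6*X - 6*j)
g(l) = -36 - 5*l (g(l) = l + (-36 - 6*l - 6*0) = l + (-36 - 6*l + 0) = l + (-36 - 6*l) = -36 - 5*l)
m = 5/2 (m = 10/4 = 10*(¼) = 5/2 ≈ 2.5000)
o(G, R) = 1369/4 (o(G, R) = (5/2 + (-36 - 5*(-3)))² = (5/2 + (-36 + 15))² = (5/2 - 21)² = (-37/2)² = 1369/4)
(118 + 134)*o(-9, -8) = (118 + 134)*(1369/4) = 252*(1369/4) = 86247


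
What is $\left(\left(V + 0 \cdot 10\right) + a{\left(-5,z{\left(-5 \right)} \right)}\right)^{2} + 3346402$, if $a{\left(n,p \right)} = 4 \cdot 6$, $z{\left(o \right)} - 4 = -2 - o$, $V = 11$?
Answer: $3347627$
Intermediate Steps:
$z{\left(o \right)} = 2 - o$ ($z{\left(o \right)} = 4 - \left(2 + o\right) = 2 - o$)
$a{\left(n,p \right)} = 24$
$\left(\left(V + 0 \cdot 10\right) + a{\left(-5,z{\left(-5 \right)} \right)}\right)^{2} + 3346402 = \left(\left(11 + 0 \cdot 10\right) + 24\right)^{2} + 3346402 = \left(\left(11 + 0\right) + 24\right)^{2} + 3346402 = \left(11 + 24\right)^{2} + 3346402 = 35^{2} + 3346402 = 1225 + 3346402 = 3347627$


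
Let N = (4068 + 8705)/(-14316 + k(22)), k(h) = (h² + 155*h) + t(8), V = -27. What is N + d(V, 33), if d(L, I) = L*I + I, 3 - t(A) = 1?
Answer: -8953133/10420 ≈ -859.23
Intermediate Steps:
t(A) = 2 (t(A) = 3 - 1*1 = 3 - 1 = 2)
k(h) = 2 + h² + 155*h (k(h) = (h² + 155*h) + 2 = 2 + h² + 155*h)
d(L, I) = I + I*L (d(L, I) = I*L + I = I + I*L)
N = -12773/10420 (N = (4068 + 8705)/(-14316 + (2 + 22² + 155*22)) = 12773/(-14316 + (2 + 484 + 3410)) = 12773/(-14316 + 3896) = 12773/(-10420) = 12773*(-1/10420) = -12773/10420 ≈ -1.2258)
N + d(V, 33) = -12773/10420 + 33*(1 - 27) = -12773/10420 + 33*(-26) = -12773/10420 - 858 = -8953133/10420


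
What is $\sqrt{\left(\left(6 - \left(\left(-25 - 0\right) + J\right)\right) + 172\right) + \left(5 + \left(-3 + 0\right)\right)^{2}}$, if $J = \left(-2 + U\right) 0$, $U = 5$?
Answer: $3 \sqrt{23} \approx 14.387$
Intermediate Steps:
$J = 0$ ($J = \left(-2 + 5\right) 0 = 3 \cdot 0 = 0$)
$\sqrt{\left(\left(6 - \left(\left(-25 - 0\right) + J\right)\right) + 172\right) + \left(5 + \left(-3 + 0\right)\right)^{2}} = \sqrt{\left(\left(6 - \left(\left(-25 - 0\right) + 0\right)\right) + 172\right) + \left(5 + \left(-3 + 0\right)\right)^{2}} = \sqrt{\left(\left(6 - \left(\left(-25 + 0\right) + 0\right)\right) + 172\right) + \left(5 - 3\right)^{2}} = \sqrt{\left(\left(6 - \left(-25 + 0\right)\right) + 172\right) + 2^{2}} = \sqrt{\left(\left(6 - -25\right) + 172\right) + 4} = \sqrt{\left(\left(6 + 25\right) + 172\right) + 4} = \sqrt{\left(31 + 172\right) + 4} = \sqrt{203 + 4} = \sqrt{207} = 3 \sqrt{23}$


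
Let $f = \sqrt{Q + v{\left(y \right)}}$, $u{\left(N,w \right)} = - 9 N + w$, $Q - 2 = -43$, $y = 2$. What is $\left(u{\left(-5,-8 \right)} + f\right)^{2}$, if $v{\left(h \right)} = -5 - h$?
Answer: $1321 + 296 i \sqrt{3} \approx 1321.0 + 512.69 i$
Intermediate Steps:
$Q = -41$ ($Q = 2 - 43 = -41$)
$u{\left(N,w \right)} = w - 9 N$
$f = 4 i \sqrt{3}$ ($f = \sqrt{-41 - 7} = \sqrt{-48} = 4 i \sqrt{3} \approx 6.9282 i$)
$\left(u{\left(-5,-8 \right)} + f\right)^{2} = \left(\left(-8 - -45\right) + 4 i \sqrt{3}\right)^{2} = \left(\left(-8 + 45\right) + 4 i \sqrt{3}\right)^{2} = \left(37 + 4 i \sqrt{3}\right)^{2}$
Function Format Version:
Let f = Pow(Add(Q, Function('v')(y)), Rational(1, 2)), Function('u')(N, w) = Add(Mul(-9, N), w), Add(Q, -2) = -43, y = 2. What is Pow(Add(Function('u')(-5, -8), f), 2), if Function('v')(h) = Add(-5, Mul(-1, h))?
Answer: Add(1321, Mul(296, I, Pow(3, Rational(1, 2)))) ≈ Add(1321.0, Mul(512.69, I))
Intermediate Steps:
Q = -41 (Q = Add(2, -43) = -41)
Function('u')(N, w) = Add(w, Mul(-9, N))
f = Mul(4, I, Pow(3, Rational(1, 2))) (f = Pow(Add(-41, Add(-5, Mul(-1, 2))), Rational(1, 2)) = Pow(Add(-41, Add(-5, -2)), Rational(1, 2)) = Pow(Add(-41, -7), Rational(1, 2)) = Pow(-48, Rational(1, 2)) = Mul(4, I, Pow(3, Rational(1, 2))) ≈ Mul(6.9282, I))
Pow(Add(Function('u')(-5, -8), f), 2) = Pow(Add(Add(-8, Mul(-9, -5)), Mul(4, I, Pow(3, Rational(1, 2)))), 2) = Pow(Add(Add(-8, 45), Mul(4, I, Pow(3, Rational(1, 2)))), 2) = Pow(Add(37, Mul(4, I, Pow(3, Rational(1, 2)))), 2)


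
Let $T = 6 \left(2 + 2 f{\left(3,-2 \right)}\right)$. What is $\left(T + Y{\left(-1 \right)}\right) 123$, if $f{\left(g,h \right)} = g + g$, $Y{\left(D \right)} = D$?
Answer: $10209$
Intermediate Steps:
$f{\left(g,h \right)} = 2 g$
$T = 84$ ($T = 6 \left(2 + 2 \cdot 2 \cdot 3\right) = 6 \left(2 + 2 \cdot 6\right) = 6 \left(2 + 12\right) = 6 \cdot 14 = 84$)
$\left(T + Y{\left(-1 \right)}\right) 123 = \left(84 - 1\right) 123 = 83 \cdot 123 = 10209$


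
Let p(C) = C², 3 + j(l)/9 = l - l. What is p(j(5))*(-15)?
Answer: -10935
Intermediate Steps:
j(l) = -27 (j(l) = -27 + 9*(l - l) = -27 + 9*0 = -27 + 0 = -27)
p(j(5))*(-15) = (-27)²*(-15) = 729*(-15) = -10935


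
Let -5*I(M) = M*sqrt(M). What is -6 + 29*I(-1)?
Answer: -6 + 29*I/5 ≈ -6.0 + 5.8*I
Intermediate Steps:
I(M) = -M**(3/2)/5 (I(M) = -M*sqrt(M)/5 = -M**(3/2)/5)
-6 + 29*I(-1) = -6 + 29*(-(-1)*I/5) = -6 + 29*(I/5) = -6 + 29*I/5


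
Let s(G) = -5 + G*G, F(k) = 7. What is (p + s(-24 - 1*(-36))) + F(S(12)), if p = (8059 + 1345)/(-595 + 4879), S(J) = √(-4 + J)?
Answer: 158717/1071 ≈ 148.20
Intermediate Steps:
s(G) = -5 + G²
p = 2351/1071 (p = 9404/4284 = 9404*(1/4284) = 2351/1071 ≈ 2.1951)
(p + s(-24 - 1*(-36))) + F(S(12)) = (2351/1071 + (-5 + (-24 - 1*(-36))²)) + 7 = (2351/1071 + (-5 + (-24 + 36)²)) + 7 = (2351/1071 + (-5 + 12²)) + 7 = (2351/1071 + (-5 + 144)) + 7 = (2351/1071 + 139) + 7 = 151220/1071 + 7 = 158717/1071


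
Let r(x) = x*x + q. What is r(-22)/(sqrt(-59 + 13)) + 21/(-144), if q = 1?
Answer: -7/48 - 485*I*sqrt(46)/46 ≈ -0.14583 - 71.509*I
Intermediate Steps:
r(x) = 1 + x**2 (r(x) = x*x + 1 = x**2 + 1 = 1 + x**2)
r(-22)/(sqrt(-59 + 13)) + 21/(-144) = (1 + (-22)**2)/(sqrt(-59 + 13)) + 21/(-144) = (1 + 484)/(sqrt(-46)) + 21*(-1/144) = 485/((I*sqrt(46))) - 7/48 = 485*(-I*sqrt(46)/46) - 7/48 = -485*I*sqrt(46)/46 - 7/48 = -7/48 - 485*I*sqrt(46)/46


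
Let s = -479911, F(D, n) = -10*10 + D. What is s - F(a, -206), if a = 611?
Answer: -480422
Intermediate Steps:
F(D, n) = -100 + D
s - F(a, -206) = -479911 - (-100 + 611) = -479911 - 1*511 = -479911 - 511 = -480422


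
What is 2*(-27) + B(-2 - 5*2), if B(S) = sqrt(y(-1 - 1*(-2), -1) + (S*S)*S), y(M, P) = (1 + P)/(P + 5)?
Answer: -54 + 24*I*sqrt(3) ≈ -54.0 + 41.569*I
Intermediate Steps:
y(M, P) = (1 + P)/(5 + P)
B(S) = sqrt(S**3) (B(S) = sqrt((1 - 1)/(5 - 1) + (S*S)*S) = sqrt(0/4 + S**2*S) = sqrt((1/4)*0 + S**3) = sqrt(0 + S**3) = sqrt(S**3))
2*(-27) + B(-2 - 5*2) = 2*(-27) + sqrt((-2 - 5*2)**3) = -54 + sqrt((-2 - 10)**3) = -54 + sqrt((-12)**3) = -54 + sqrt(-1728) = -54 + 24*I*sqrt(3)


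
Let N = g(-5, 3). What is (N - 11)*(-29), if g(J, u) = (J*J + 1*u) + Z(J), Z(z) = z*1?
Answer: -348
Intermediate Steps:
Z(z) = z
g(J, u) = J + u + J² (g(J, u) = (J*J + 1*u) + J = (J² + u) + J = (u + J²) + J = J + u + J²)
N = 23 (N = -5 + 3 + (-5)² = -5 + 3 + 25 = 23)
(N - 11)*(-29) = (23 - 11)*(-29) = 12*(-29) = -348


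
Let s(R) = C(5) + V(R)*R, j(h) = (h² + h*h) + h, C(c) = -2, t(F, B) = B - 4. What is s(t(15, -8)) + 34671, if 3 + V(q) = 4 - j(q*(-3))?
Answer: 66193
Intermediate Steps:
t(F, B) = -4 + B
j(h) = h + 2*h² (j(h) = (h² + h²) + h = 2*h² + h = h + 2*h²)
V(q) = 1 + 3*q*(1 - 6*q) (V(q) = -3 + (4 - q*(-3)*(1 + 2*(q*(-3)))) = -3 + (4 - (-3*q)*(1 + 2*(-3*q))) = -3 + (4 - (-3*q)*(1 - 6*q)) = -3 + (4 - (-3)*q*(1 - 6*q)) = -3 + (4 + 3*q*(1 - 6*q)) = 1 + 3*q*(1 - 6*q))
s(R) = -2 + R*(1 + 3*R*(1 - 6*R)) (s(R) = -2 + (1 + 3*R*(1 - 6*R))*R = -2 + R*(1 + 3*R*(1 - 6*R)))
s(t(15, -8)) + 34671 = (-2 + (-4 - 8) - 18*(-4 - 8)³ + 3*(-4 - 8)²) + 34671 = (-2 - 12 - 18*(-12)³ + 3*(-12)²) + 34671 = (-2 - 12 - 18*(-1728) + 3*144) + 34671 = (-2 - 12 + 31104 + 432) + 34671 = 31522 + 34671 = 66193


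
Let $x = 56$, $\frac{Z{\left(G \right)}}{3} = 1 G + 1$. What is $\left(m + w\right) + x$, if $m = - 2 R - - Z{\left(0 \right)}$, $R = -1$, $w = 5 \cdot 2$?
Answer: $71$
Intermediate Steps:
$Z{\left(G \right)} = 3 + 3 G$ ($Z{\left(G \right)} = 3 \left(1 G + 1\right) = 3 \left(G + 1\right) = 3 \left(1 + G\right) = 3 + 3 G$)
$w = 10$
$m = 5$ ($m = \left(-2\right) \left(-1\right) + \left(\left(3 + 3 \cdot 0\right) - 0\right) = 2 + \left(\left(3 + 0\right) + 0\right) = 2 + \left(3 + 0\right) = 2 + 3 = 5$)
$\left(m + w\right) + x = \left(5 + 10\right) + 56 = 15 + 56 = 71$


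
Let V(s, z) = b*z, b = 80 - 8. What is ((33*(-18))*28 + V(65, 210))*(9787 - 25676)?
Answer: 24024168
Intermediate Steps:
b = 72
V(s, z) = 72*z
((33*(-18))*28 + V(65, 210))*(9787 - 25676) = ((33*(-18))*28 + 72*210)*(9787 - 25676) = (-594*28 + 15120)*(-15889) = (-16632 + 15120)*(-15889) = -1512*(-15889) = 24024168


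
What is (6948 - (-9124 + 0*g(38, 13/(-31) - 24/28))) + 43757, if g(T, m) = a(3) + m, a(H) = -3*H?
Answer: 59829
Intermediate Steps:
g(T, m) = -9 + m (g(T, m) = -3*3 + m = -9 + m)
(6948 - (-9124 + 0*g(38, 13/(-31) - 24/28))) + 43757 = (6948 - (-9124 + 0*(-9 + (13/(-31) - 24/28)))) + 43757 = (6948 - (-9124 + 0*(-9 + (13*(-1/31) - 24*1/28)))) + 43757 = (6948 - (-9124 + 0*(-9 + (-13/31 - 6/7)))) + 43757 = (6948 - (-9124 + 0*(-9 - 277/217))) + 43757 = (6948 - (-9124 + 0*(-2230/217))) + 43757 = (6948 - (-9124 + 0)) + 43757 = (6948 - 1*(-9124)) + 43757 = (6948 + 9124) + 43757 = 16072 + 43757 = 59829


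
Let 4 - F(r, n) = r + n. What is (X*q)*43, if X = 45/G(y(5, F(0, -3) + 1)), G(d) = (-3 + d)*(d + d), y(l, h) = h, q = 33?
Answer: 12771/16 ≈ 798.19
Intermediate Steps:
F(r, n) = 4 - n - r (F(r, n) = 4 - (r + n) = 4 - (n + r) = 4 + (-n - r) = 4 - n - r)
G(d) = 2*d*(-3 + d) (G(d) = (-3 + d)*(2*d) = 2*d*(-3 + d))
X = 9/16 (X = 45/((2*((4 - 1*(-3) - 1*0) + 1)*(-3 + ((4 - 1*(-3) - 1*0) + 1)))) = 45/((2*((4 + 3 + 0) + 1)*(-3 + ((4 + 3 + 0) + 1)))) = 45/((2*(7 + 1)*(-3 + (7 + 1)))) = 45/((2*8*(-3 + 8))) = 45/((2*8*5)) = 45/80 = 45*(1/80) = 9/16 ≈ 0.56250)
(X*q)*43 = ((9/16)*33)*43 = (297/16)*43 = 12771/16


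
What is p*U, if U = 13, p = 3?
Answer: 39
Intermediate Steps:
p*U = 3*13 = 39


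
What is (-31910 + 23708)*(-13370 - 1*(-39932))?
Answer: -217861524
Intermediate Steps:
(-31910 + 23708)*(-13370 - 1*(-39932)) = -8202*(-13370 + 39932) = -8202*26562 = -217861524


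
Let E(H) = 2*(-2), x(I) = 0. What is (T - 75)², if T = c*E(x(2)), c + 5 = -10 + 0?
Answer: 225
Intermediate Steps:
c = -15 (c = -5 + (-10 + 0) = -5 - 10 = -15)
E(H) = -4
T = 60 (T = -15*(-4) = 60)
(T - 75)² = (60 - 75)² = (-15)² = 225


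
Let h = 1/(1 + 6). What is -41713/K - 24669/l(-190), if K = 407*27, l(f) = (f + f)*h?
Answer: 1881762547/4175820 ≈ 450.63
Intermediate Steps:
h = 1/7 ≈ 0.14286
l(f) = 2*f/7 (l(f) = (f + f)*(1/7) = (2*f)*(1/7) = 2*f/7)
K = 10989
-41713/K - 24669/l(-190) = -41713/10989 - 24669/((2/7)*(-190)) = -41713*1/10989 - 24669/(-380/7) = -41713/10989 - 24669*(-7/380) = -41713/10989 + 172683/380 = 1881762547/4175820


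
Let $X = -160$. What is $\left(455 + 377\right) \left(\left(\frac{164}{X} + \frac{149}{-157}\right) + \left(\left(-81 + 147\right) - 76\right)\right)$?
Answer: $- \frac{7820488}{785} \approx -9962.4$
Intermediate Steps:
$\left(455 + 377\right) \left(\left(\frac{164}{X} + \frac{149}{-157}\right) + \left(\left(-81 + 147\right) - 76\right)\right) = \left(455 + 377\right) \left(\left(\frac{164}{-160} + \frac{149}{-157}\right) + \left(\left(-81 + 147\right) - 76\right)\right) = 832 \left(\left(164 \left(- \frac{1}{160}\right) + 149 \left(- \frac{1}{157}\right)\right) + \left(66 - 76\right)\right) = 832 \left(\left(- \frac{41}{40} - \frac{149}{157}\right) - 10\right) = 832 \left(- \frac{12397}{6280} - 10\right) = 832 \left(- \frac{75197}{6280}\right) = - \frac{7820488}{785}$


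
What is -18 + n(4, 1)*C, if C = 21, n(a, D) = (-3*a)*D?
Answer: -270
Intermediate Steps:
n(a, D) = -3*D*a
-18 + n(4, 1)*C = -18 - 3*1*4*21 = -18 - 12*21 = -18 - 252 = -270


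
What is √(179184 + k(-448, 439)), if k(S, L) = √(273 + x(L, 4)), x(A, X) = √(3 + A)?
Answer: √(179184 + √(273 + √442)) ≈ 423.32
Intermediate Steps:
k(S, L) = √(273 + √(3 + L))
√(179184 + k(-448, 439)) = √(179184 + √(273 + √(3 + 439))) = √(179184 + √(273 + √442))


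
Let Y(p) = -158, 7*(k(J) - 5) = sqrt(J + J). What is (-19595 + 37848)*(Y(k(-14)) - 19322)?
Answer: -355568440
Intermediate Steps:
k(J) = 5 + sqrt(2)*sqrt(J)/7 (k(J) = 5 + sqrt(J + J)/7 = 5 + sqrt(2*J)/7 = 5 + (sqrt(2)*sqrt(J))/7 = 5 + sqrt(2)*sqrt(J)/7)
(-19595 + 37848)*(Y(k(-14)) - 19322) = (-19595 + 37848)*(-158 - 19322) = 18253*(-19480) = -355568440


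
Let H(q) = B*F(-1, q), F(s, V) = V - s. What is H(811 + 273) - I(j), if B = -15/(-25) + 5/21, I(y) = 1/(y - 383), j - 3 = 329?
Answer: 15459/17 ≈ 909.35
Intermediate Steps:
j = 332 (j = 3 + 329 = 332)
I(y) = 1/(-383 + y)
B = 88/105 (B = -15*(-1/25) + 5*(1/21) = ⅗ + 5/21 = 88/105 ≈ 0.83809)
H(q) = 88/105 + 88*q/105 (H(q) = 88*(q - 1*(-1))/105 = 88*(q + 1)/105 = 88*(1 + q)/105 = 88/105 + 88*q/105)
H(811 + 273) - I(j) = (88/105 + 88*(811 + 273)/105) - 1/(-383 + 332) = (88/105 + (88/105)*1084) - 1/(-51) = (88/105 + 95392/105) - 1*(-1/51) = 2728/3 + 1/51 = 15459/17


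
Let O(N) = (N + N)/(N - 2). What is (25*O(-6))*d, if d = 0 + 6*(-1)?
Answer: -225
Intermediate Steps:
O(N) = 2*N/(-2 + N) (O(N) = (2*N)/(-2 + N) = 2*N/(-2 + N))
d = -6 (d = 0 - 6 = -6)
(25*O(-6))*d = (25*(2*(-6)/(-2 - 6)))*(-6) = (25*(2*(-6)/(-8)))*(-6) = (25*(2*(-6)*(-⅛)))*(-6) = (25*(3/2))*(-6) = (75/2)*(-6) = -225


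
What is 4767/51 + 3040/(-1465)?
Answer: 455241/4981 ≈ 91.396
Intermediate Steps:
4767/51 + 3040/(-1465) = 4767*(1/51) + 3040*(-1/1465) = 1589/17 - 608/293 = 455241/4981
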